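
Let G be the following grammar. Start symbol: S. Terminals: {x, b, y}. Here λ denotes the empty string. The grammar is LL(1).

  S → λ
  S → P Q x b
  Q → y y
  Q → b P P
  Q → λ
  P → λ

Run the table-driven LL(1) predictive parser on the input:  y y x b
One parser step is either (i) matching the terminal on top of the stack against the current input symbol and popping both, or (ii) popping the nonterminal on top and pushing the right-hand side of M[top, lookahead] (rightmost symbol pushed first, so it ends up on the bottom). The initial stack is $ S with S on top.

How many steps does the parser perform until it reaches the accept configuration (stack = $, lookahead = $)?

     Stack      Input      Action
  1  $ S        y y x b $  expand S → P Q x b
  2  $ b x Q P  y y x b $  expand P → λ
  3  $ b x Q    y y x b $  expand Q → y y
  4  $ b x y y  y y x b $  match y
  5  $ b x y    y x b $    match y
  6  $ b x      x b $      match x
  7  $ b        b $        match b
Accept reached after 7 steps.

7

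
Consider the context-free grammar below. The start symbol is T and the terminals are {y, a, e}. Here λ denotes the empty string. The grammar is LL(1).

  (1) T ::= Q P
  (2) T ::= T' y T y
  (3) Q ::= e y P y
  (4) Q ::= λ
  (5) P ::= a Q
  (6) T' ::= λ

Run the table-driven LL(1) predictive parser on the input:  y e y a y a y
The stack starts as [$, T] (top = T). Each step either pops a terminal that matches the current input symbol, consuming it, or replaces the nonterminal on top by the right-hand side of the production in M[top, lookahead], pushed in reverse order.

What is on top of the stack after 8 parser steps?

a

     Stack          Input            Action
  1  $ T            y e y a y a y $  expand T ::= T' y T y
  2  $ y T y T'     y e y a y a y $  expand T' ::= λ
  3  $ y T y        y e y a y a y $  match y
  4  $ y T          e y a y a y $    expand T ::= Q P
  5  $ y P Q        e y a y a y $    expand Q ::= e y P y
  6  $ y P y P y e  e y a y a y $    match e
  7  $ y P y P y    y a y a y $      match y
  8  $ y P y P      a y a y $        expand P ::= a Q
Stack after step 8: $ y P y Q a (top = a).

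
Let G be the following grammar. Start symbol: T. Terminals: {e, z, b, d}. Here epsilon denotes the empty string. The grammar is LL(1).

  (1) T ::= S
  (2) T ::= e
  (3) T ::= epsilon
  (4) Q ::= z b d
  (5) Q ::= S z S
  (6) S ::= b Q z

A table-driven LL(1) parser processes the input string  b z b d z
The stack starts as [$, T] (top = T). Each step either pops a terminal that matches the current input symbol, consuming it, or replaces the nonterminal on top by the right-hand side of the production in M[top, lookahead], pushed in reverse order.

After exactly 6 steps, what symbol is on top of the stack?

step 1: stack=$ T  input=b z b d z $  — expand T ::= S
step 2: stack=$ S  input=b z b d z $  — expand S ::= b Q z
step 3: stack=$ z Q b  input=b z b d z $  — match b
step 4: stack=$ z Q  input=z b d z $  — expand Q ::= z b d
step 5: stack=$ z d b z  input=z b d z $  — match z
step 6: stack=$ z d b  input=b d z $  — match b
Stack after step 6: $ z d (top = d).

d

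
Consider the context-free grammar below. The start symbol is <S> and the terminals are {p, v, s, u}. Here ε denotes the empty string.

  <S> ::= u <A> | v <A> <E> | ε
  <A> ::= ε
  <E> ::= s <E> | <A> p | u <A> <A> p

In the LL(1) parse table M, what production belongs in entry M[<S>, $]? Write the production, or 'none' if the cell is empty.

<S> ::= ε

FIRST(<S>): from <S>::=u <A> we get {u}; from <S>::=v <A> <E> we get {v}; from <S>::=ε we get {ε}. So FIRST(<S>) = {ε, u, v}.
FIRST(<A>): from <A>::=ε we get {ε}. So FIRST(<A>) = {ε}.
FIRST(<E>): from <E>::=s <E> we get {s}; from <E>::=<A> p we get {p}; from <E>::=u <A> <A> p we get {u}. So FIRST(<E>) = {p, s, u}.
FOLLOW(<S>) includes $ since <S> is the start symbol.
FOLLOW(<S>): <S> appears on no right-hand side. Thus FOLLOW(<S>) = {$}.
For <S> ::= u <A>: FIRST(u <A>) = {u}, so it goes in M[<S>, t] for t ∈ {u}.
For <S> ::= v <A> <E>: FIRST(v <A> <E>) = {v}, so it goes in M[<S>, t] for t ∈ {v}.
For <S> ::= ε: FIRST(ε) = {ε}, so it goes in M[<S>, t] for t ∈ {}; since ε ∈ FIRST, also for every t ∈ FOLLOW(<S>) = {$}.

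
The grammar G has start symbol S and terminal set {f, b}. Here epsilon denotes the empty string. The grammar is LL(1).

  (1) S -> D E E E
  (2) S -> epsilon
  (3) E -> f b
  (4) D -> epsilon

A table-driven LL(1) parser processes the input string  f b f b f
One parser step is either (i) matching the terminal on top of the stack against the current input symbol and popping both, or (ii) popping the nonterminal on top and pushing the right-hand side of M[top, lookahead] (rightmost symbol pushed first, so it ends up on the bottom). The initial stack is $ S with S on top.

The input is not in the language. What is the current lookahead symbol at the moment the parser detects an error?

      Stack      Input        Action
   1  $ S        f b f b f $  expand S -> D E E E
   2  $ E E E D  f b f b f $  expand D -> epsilon
   3  $ E E E    f b f b f $  expand E -> f b
   4  $ E E b f  f b f b f $  match f
   5  $ E E b    b f b f $    match b
   6  $ E E      f b f $      expand E -> f b
   7  $ E b f    f b f $      match f
   8  $ E b      b f $        match b
   9  $ E        f $          expand E -> f b
  10  $ b f      f $          match f
  11  $ b        $            error: top is terminal b but lookahead is $

$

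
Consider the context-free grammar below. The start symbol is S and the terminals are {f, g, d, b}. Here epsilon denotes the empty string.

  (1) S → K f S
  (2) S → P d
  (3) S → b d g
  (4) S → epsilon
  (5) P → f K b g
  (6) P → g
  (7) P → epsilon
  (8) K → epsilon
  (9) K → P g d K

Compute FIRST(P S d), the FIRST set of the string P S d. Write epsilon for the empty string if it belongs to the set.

FIRST(P) = {epsilon, f, g}
FIRST(K) = {epsilon, f, g}  (via P g d K)
FIRST(S) = {epsilon, b, d, f, g}  (via K f S, P d)
FIRST(P S d): take FIRST of each symbol in turn, carrying on past any symbol whose FIRST contains epsilon; result {b, d, f, g}.

{b, d, f, g}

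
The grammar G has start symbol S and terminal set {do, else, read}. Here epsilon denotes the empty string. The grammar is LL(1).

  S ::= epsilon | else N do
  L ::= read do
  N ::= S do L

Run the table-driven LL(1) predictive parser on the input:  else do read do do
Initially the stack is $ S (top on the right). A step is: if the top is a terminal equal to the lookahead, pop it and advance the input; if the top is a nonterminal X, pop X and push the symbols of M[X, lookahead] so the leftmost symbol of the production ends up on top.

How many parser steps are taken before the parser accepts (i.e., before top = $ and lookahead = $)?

9

     Stack         Input                 Action
  1  $ S           else do read do do $  expand S ::= else N do
  2  $ do N else   else do read do do $  match else
  3  $ do N        do read do do $       expand N ::= S do L
  4  $ do L do S   do read do do $       expand S ::= epsilon
  5  $ do L do     do read do do $       match do
  6  $ do L        read do do $          expand L ::= read do
  7  $ do do read  read do do $          match read
  8  $ do do       do do $               match do
  9  $ do          do $                  match do
Accept reached after 9 steps.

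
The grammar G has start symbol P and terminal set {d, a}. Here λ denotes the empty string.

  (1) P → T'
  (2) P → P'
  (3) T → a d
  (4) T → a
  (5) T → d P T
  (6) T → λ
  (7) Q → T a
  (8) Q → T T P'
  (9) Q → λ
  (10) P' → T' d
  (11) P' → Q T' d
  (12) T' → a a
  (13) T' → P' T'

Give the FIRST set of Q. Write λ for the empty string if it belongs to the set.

FIRST(T): from T→a d we get {a}; from T→a we get {a}; from T→d P T we get {d}; from T→λ we get {λ}. So FIRST(T) = {λ, a, d}.
FIRST(P): from P→T' we get {a, d}; from P→P' we get {a, d}. So FIRST(P) = {a, d}.
FIRST(Q): from Q→T a we get {a, d}; from Q→T T P' we get {a, d}; from Q→λ we get {λ}. So FIRST(Q) = {λ, a, d}.
FIRST(P'): from P'→T' d we get {a, d}; from P'→Q T' d we get {a, d}. So FIRST(P') = {a, d}.
FIRST(T'): from T'→a a we get {a}; from T'→P' T' we get {a, d}. So FIRST(T') = {a, d}.

{λ, a, d}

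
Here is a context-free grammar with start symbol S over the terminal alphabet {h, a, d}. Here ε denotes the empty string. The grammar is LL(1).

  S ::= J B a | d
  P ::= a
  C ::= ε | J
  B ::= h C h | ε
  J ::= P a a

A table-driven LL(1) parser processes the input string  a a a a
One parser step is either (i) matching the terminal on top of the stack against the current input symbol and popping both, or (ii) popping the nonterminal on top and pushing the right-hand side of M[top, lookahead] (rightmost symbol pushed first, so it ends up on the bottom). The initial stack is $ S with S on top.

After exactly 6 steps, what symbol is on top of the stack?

B

step 1: stack=$ S  input=a a a a $  — expand S ::= J B a
step 2: stack=$ a B J  input=a a a a $  — expand J ::= P a a
step 3: stack=$ a B a a P  input=a a a a $  — expand P ::= a
step 4: stack=$ a B a a a  input=a a a a $  — match a
step 5: stack=$ a B a a  input=a a a $  — match a
step 6: stack=$ a B a  input=a a $  — match a
Stack after step 6: $ a B (top = B).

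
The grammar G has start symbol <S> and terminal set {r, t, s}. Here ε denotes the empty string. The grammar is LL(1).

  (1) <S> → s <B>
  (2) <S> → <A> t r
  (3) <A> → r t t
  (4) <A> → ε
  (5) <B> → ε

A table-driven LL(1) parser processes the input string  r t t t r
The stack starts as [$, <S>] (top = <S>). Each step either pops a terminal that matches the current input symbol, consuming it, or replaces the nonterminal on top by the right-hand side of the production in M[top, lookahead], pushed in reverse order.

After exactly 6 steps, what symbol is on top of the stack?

r

step 1: stack=$ <S>  input=r t t t r $  — expand <S> → <A> t r
step 2: stack=$ r t <A>  input=r t t t r $  — expand <A> → r t t
step 3: stack=$ r t t t r  input=r t t t r $  — match r
step 4: stack=$ r t t t  input=t t t r $  — match t
step 5: stack=$ r t t  input=t t r $  — match t
step 6: stack=$ r t  input=t r $  — match t
Stack after step 6: $ r (top = r).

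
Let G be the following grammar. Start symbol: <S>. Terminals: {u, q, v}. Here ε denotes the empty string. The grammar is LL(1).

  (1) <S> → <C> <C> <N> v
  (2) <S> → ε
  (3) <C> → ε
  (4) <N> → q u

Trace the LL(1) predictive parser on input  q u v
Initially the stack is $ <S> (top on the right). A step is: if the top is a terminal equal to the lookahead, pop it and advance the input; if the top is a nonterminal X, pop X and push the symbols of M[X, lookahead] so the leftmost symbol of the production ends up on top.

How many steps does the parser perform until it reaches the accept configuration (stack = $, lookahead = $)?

     Stack            Input    Action
  1  $ <S>            q u v $  expand <S> → <C> <C> <N> v
  2  $ v <N> <C> <C>  q u v $  expand <C> → ε
  3  $ v <N> <C>      q u v $  expand <C> → ε
  4  $ v <N>          q u v $  expand <N> → q u
  5  $ v u q          q u v $  match q
  6  $ v u            u v $    match u
  7  $ v              v $      match v
Accept reached after 7 steps.

7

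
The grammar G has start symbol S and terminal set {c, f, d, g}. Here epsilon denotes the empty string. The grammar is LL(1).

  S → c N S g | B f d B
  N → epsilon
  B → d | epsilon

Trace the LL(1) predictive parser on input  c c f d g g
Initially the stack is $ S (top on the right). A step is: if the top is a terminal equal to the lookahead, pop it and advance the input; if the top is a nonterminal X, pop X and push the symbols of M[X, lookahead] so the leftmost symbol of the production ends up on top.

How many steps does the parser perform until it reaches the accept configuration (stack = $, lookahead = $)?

13

      Stack          Input          Action
   1  $ S            c c f d g g $  expand S → c N S g
   2  $ g S N c      c c f d g g $  match c
   3  $ g S N        c f d g g $    expand N → epsilon
   4  $ g S          c f d g g $    expand S → c N S g
   5  $ g g S N c    c f d g g $    match c
   6  $ g g S N      f d g g $      expand N → epsilon
   7  $ g g S        f d g g $      expand S → B f d B
   8  $ g g B d f B  f d g g $      expand B → epsilon
   9  $ g g B d f    f d g g $      match f
  10  $ g g B d      d g g $        match d
  11  $ g g B        g g $          expand B → epsilon
  12  $ g g          g g $          match g
  13  $ g            g $            match g
Accept reached after 13 steps.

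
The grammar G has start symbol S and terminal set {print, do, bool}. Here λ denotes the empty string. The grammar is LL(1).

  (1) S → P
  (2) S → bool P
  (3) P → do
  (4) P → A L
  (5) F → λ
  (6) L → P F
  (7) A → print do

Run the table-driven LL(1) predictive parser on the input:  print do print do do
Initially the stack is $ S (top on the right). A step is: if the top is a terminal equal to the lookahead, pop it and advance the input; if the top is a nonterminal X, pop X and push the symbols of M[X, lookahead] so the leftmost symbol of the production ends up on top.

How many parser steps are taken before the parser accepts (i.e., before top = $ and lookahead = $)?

      Stack           Input                   Action
   1  $ S             print do print do do $  expand S → P
   2  $ P             print do print do do $  expand P → A L
   3  $ L A           print do print do do $  expand A → print do
   4  $ L do print    print do print do do $  match print
   5  $ L do          do print do do $        match do
   6  $ L             print do do $           expand L → P F
   7  $ F P           print do do $           expand P → A L
   8  $ F L A         print do do $           expand A → print do
   9  $ F L do print  print do do $           match print
  10  $ F L do        do do $                 match do
  11  $ F L           do $                    expand L → P F
  12  $ F F P         do $                    expand P → do
  13  $ F F do        do $                    match do
  14  $ F F           $                       expand F → λ
  15  $ F             $                       expand F → λ
Accept reached after 15 steps.

15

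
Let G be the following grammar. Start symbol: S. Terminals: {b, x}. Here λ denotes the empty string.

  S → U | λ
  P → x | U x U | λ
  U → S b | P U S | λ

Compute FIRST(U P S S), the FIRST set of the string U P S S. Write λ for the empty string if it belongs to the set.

FIRST(S): from S→U we get {λ, b, x}; from S→λ we get {λ}. So FIRST(S) = {λ, b, x}.
FIRST(P): from P→x we get {x}; from P→U x U we get {b, x}; from P→λ we get {λ}. So FIRST(P) = {λ, b, x}.
FIRST(U): from U→S b we get {b, x}; from U→P U S we get {λ, b, x}; from U→λ we get {λ}. So FIRST(U) = {λ, b, x}.
FIRST(U P S S): take FIRST of each symbol in turn, carrying on past any symbol whose FIRST contains λ; result {λ, b, x}.

{λ, b, x}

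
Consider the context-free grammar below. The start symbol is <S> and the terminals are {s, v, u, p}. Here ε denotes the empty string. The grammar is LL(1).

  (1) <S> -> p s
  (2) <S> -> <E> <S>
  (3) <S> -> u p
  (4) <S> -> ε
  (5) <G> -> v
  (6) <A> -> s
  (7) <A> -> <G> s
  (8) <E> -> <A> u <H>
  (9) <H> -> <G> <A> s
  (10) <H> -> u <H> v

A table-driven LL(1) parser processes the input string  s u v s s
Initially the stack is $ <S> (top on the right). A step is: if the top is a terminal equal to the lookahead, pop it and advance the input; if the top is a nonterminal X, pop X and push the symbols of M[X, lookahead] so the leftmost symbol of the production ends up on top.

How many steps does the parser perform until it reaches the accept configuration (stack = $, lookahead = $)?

12

      Stack            Input        Action
   1  $ <S>            s u v s s $  expand <S> -> <E> <S>
   2  $ <S> <E>        s u v s s $  expand <E> -> <A> u <H>
   3  $ <S> <H> u <A>  s u v s s $  expand <A> -> s
   4  $ <S> <H> u s    s u v s s $  match s
   5  $ <S> <H> u      u v s s $    match u
   6  $ <S> <H>        v s s $      expand <H> -> <G> <A> s
   7  $ <S> s <A> <G>  v s s $      expand <G> -> v
   8  $ <S> s <A> v    v s s $      match v
   9  $ <S> s <A>      s s $        expand <A> -> s
  10  $ <S> s s        s s $        match s
  11  $ <S> s          s $          match s
  12  $ <S>            $            expand <S> -> ε
Accept reached after 12 steps.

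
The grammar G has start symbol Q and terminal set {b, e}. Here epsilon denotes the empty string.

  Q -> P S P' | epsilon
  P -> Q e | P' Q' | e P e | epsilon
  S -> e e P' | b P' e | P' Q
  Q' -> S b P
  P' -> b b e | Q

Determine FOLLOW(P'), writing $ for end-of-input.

FIRST(Q): from Q->P S P' we get {epsilon, b, e}; from Q->epsilon we get {epsilon}. So FIRST(Q) = {epsilon, b, e}.
FIRST(P'): from P'->b b e we get {b}; from P'->Q we get {epsilon, b, e}. So FIRST(P') = {epsilon, b, e}.
FIRST(S): from S->e e P' we get {e}; from S->b P' e we get {b}; from S->P' Q we get {epsilon, b, e}. So FIRST(S) = {epsilon, b, e}.
FIRST(Q'): from Q'->S b P we get {b, e}. So FIRST(Q') = {b, e}.
FIRST(P): from P->Q e we get {b, e}; from P->P' Q' we get {b, e}; from P->e P e we get {e}; from P->epsilon we get {epsilon}. So FIRST(P) = {epsilon, b, e}.
FOLLOW(Q) includes $ since Q is the start symbol.
FOLLOW(Q): in P->Q e, Q is followed by e with FIRST {e}; in S->P' Q, the suffix after Q is empty, so FOLLOW(Q) ⊇ FOLLOW(S) = {$, b, e}; in P'->Q, the suffix after Q is empty, so FOLLOW(Q) ⊇ FOLLOW(P') = {$, b, e}. Thus FOLLOW(Q) = {$, b, e}.
FOLLOW(S): in Q->P S P', S is followed by P' with FIRST {epsilon, b, e}; in Q->P S P', the suffix after S is nullable, so FOLLOW(S) ⊇ FOLLOW(Q) = {$, b, e}; in Q'->S b P, S is followed by b P with FIRST {b}. Thus FOLLOW(S) = {$, b, e}.
FOLLOW(P'): in Q->P S P', the suffix after P' is empty, so FOLLOW(P') ⊇ FOLLOW(Q) = {$, b, e}; in P->P' Q', P' is followed by Q' with FIRST {b, e}; in S->e e P', the suffix after P' is empty, so FOLLOW(P') ⊇ FOLLOW(S) = {$, b, e}; in S->b P' e, P' is followed by e with FIRST {e}; in S->P' Q, P' is followed by Q with FIRST {epsilon, b, e}; in S->P' Q, the suffix after P' is nullable, so FOLLOW(P') ⊇ FOLLOW(S) = {$, b, e}. Thus FOLLOW(P') = {$, b, e}.
FOLLOW(P): in Q->P S P', P is followed by S P' with FIRST {epsilon, b, e}; in Q->P S P', the suffix after P is nullable, so FOLLOW(P) ⊇ FOLLOW(Q) = {$, b, e}; in P->e P e, P is followed by e with FIRST {e}; in Q'->S b P, the suffix after P is empty, so FOLLOW(P) ⊇ FOLLOW(Q') = {$, b, e}. Thus FOLLOW(P) = {$, b, e}.
FOLLOW(Q'): in P->P' Q', the suffix after Q' is empty, so FOLLOW(Q') ⊇ FOLLOW(P) = {$, b, e}. Thus FOLLOW(Q') = {$, b, e}.

{$, b, e}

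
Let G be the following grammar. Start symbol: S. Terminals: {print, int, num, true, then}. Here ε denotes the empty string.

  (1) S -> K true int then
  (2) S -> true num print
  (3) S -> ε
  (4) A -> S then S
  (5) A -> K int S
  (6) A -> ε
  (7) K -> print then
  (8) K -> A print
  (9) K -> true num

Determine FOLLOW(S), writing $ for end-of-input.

FIRST(S) = {ε, print, then, true}  (via K true int then)
FIRST(A) = {ε, print, then, true}  (via S then S, K int S)
FIRST(K) = {print, then, true}  (via A print)
FOLLOW(S) includes $ since S is the start symbol.
FOLLOW(A): in K->A print, A is followed by print with FIRST {print}. Thus FOLLOW(A) = {print}.
FOLLOW(S): in A->S then S (occurrence 1), S is followed by then S with FIRST {then}; in A->S then S (occurrence 2), the suffix after S is empty, so FOLLOW(S) ⊇ FOLLOW(A) = {print}; in A->K int S, the suffix after S is empty, so FOLLOW(S) ⊇ FOLLOW(A) = {print}. Thus FOLLOW(S) = {$, print, then}.
FOLLOW(K): in S->K true int then, K is followed by true int then with FIRST {true}; in A->K int S, K is followed by int S with FIRST {int}. Thus FOLLOW(K) = {int, true}.

{$, print, then}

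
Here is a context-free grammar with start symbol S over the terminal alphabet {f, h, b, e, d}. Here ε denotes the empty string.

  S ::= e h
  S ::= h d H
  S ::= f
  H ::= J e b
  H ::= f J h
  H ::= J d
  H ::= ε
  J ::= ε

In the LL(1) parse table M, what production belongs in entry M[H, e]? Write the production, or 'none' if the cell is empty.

FIRST(S): from S::=e h we get {e}; from S::=h d H we get {h}; from S::=f we get {f}. So FIRST(S) = {e, f, h}.
FIRST(J): from J::=ε we get {ε}. So FIRST(J) = {ε}.
FIRST(H): from H::=J e b we get {e}; from H::=f J h we get {f}; from H::=J d we get {d}; from H::=ε we get {ε}. So FIRST(H) = {ε, d, e, f}.
FOLLOW(S) includes $ since S is the start symbol.
FOLLOW(S): S appears on no right-hand side. Thus FOLLOW(S) = {$}.
FOLLOW(H): in S::=h d H, the suffix after H is empty, so FOLLOW(H) ⊇ FOLLOW(S) = {$}. Thus FOLLOW(H) = {$}.
For H ::= J e b: FIRST(J e b) = {e}, so it goes in M[H, t] for t ∈ {e}.
For H ::= f J h: FIRST(f J h) = {f}, so it goes in M[H, t] for t ∈ {f}.
For H ::= J d: FIRST(J d) = {d}, so it goes in M[H, t] for t ∈ {d}.
For H ::= ε: FIRST(ε) = {ε}, so it goes in M[H, t] for t ∈ {}; since ε ∈ FIRST, also for every t ∈ FOLLOW(H) = {$}.

H ::= J e b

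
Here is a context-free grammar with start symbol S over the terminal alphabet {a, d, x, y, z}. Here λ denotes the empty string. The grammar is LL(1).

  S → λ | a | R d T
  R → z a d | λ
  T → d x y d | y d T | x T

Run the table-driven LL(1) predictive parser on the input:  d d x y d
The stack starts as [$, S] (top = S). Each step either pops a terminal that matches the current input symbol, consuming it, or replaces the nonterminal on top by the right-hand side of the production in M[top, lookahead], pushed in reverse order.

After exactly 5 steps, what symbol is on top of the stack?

     Stack      Input        Action
  1  $ S        d d x y d $  expand S → R d T
  2  $ T d R    d d x y d $  expand R → λ
  3  $ T d      d d x y d $  match d
  4  $ T        d x y d $    expand T → d x y d
  5  $ d y x d  d x y d $    match d
Stack after step 5: $ d y x (top = x).

x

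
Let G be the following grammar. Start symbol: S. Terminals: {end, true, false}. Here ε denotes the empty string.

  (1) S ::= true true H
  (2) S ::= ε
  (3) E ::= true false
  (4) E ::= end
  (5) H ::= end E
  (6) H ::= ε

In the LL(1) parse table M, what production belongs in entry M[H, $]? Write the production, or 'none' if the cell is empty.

FIRST(S) = {ε, true}
FIRST(E) = {end, true}
FIRST(H) = {ε, end}
FOLLOW(S) includes $ since S is the start symbol.
FOLLOW(S): S appears on no right-hand side. Thus FOLLOW(S) = {$}.
FOLLOW(H): in S::=true true H, the suffix after H is empty, so FOLLOW(H) ⊇ FOLLOW(S) = {$}. Thus FOLLOW(H) = {$}.
For H ::= end E: FIRST(end E) = {end}, so it goes in M[H, t] for t ∈ {end}.
For H ::= ε: FIRST(ε) = {ε}, so it goes in M[H, t] for t ∈ {}; since ε ∈ FIRST, also for every t ∈ FOLLOW(H) = {$}.

H ::= ε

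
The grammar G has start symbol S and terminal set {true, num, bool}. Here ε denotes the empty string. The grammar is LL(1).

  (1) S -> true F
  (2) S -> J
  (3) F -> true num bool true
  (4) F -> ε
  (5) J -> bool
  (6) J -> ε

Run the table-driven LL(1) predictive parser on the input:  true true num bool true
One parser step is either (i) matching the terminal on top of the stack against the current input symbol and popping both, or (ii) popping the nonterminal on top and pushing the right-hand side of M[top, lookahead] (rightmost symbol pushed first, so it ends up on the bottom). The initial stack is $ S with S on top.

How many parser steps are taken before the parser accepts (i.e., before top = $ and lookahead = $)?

7

step 1: stack=$ S  input=true true num bool true $  — expand S -> true F
step 2: stack=$ F true  input=true true num bool true $  — match true
step 3: stack=$ F  input=true num bool true $  — expand F -> true num bool true
step 4: stack=$ true bool num true  input=true num bool true $  — match true
step 5: stack=$ true bool num  input=num bool true $  — match num
step 6: stack=$ true bool  input=bool true $  — match bool
step 7: stack=$ true  input=true $  — match true
Accept reached after 7 steps.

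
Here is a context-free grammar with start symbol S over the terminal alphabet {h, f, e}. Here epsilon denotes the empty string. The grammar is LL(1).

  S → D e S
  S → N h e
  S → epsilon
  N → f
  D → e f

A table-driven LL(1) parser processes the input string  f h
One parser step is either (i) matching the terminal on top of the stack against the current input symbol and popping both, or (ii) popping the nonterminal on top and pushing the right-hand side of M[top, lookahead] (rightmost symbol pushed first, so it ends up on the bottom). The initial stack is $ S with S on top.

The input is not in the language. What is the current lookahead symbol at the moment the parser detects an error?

     Stack    Input  Action
  1  $ S      f h $  expand S → N h e
  2  $ e h N  f h $  expand N → f
  3  $ e h f  f h $  match f
  4  $ e h    h $    match h
  5  $ e      $      error: top is terminal e but lookahead is $

$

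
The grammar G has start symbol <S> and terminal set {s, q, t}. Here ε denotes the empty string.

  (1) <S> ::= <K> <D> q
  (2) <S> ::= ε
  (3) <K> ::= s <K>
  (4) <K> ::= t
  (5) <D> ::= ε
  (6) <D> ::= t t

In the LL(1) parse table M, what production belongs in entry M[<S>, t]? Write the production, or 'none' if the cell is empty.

FIRST(<K>): from <K>::=s <K> we get {s}; from <K>::=t we get {t}. So FIRST(<K>) = {s, t}.
FIRST(<D>): from <D>::=ε we get {ε}; from <D>::=t t we get {t}. So FIRST(<D>) = {ε, t}.
FIRST(<S>): from <S>::=<K> <D> q we get {s, t}; from <S>::=ε we get {ε}. So FIRST(<S>) = {ε, s, t}.
FOLLOW(<S>) includes $ since <S> is the start symbol.
FOLLOW(<S>): <S> appears on no right-hand side. Thus FOLLOW(<S>) = {$}.
For <S> ::= <K> <D> q: FIRST(<K> <D> q) = {s, t}, so it goes in M[<S>, t] for t ∈ {s, t}.
For <S> ::= ε: FIRST(ε) = {ε}, so it goes in M[<S>, t] for t ∈ {}; since ε ∈ FIRST, also for every t ∈ FOLLOW(<S>) = {$}.

<S> ::= <K> <D> q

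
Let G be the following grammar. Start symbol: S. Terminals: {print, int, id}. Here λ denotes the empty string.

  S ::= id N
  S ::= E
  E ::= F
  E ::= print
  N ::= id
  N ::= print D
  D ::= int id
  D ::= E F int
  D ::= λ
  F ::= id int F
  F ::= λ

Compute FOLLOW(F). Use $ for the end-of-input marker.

FIRST(N) = {id, print}
FIRST(F) = {λ, id}
FIRST(E) = {λ, id, print}  (via F)
FIRST(S) = {λ, id, print}  (via E)
FIRST(D) = {λ, id, int, print}  (via E F int)
FOLLOW(S) includes $ since S is the start symbol.
FOLLOW(S): S appears on no right-hand side. Thus FOLLOW(S) = {$}.
FOLLOW(E): in S::=E, the suffix after E is empty, so FOLLOW(E) ⊇ FOLLOW(S) = {$}; in D::=E F int, E is followed by F int with FIRST {id, int}. Thus FOLLOW(E) = {$, id, int}.
FOLLOW(N): in S::=id N, the suffix after N is empty, so FOLLOW(N) ⊇ FOLLOW(S) = {$}. Thus FOLLOW(N) = {$}.
FOLLOW(D): in N::=print D, the suffix after D is empty, so FOLLOW(D) ⊇ FOLLOW(N) = {$}. Thus FOLLOW(D) = {$}.
FOLLOW(F): in E::=F, the suffix after F is empty, so FOLLOW(F) ⊇ FOLLOW(E) = {$, id, int}; in D::=E F int, F is followed by int with FIRST {int}; in F::=id int F, the suffix after F is empty (adds nothing new). Thus FOLLOW(F) = {$, id, int}.

{$, id, int}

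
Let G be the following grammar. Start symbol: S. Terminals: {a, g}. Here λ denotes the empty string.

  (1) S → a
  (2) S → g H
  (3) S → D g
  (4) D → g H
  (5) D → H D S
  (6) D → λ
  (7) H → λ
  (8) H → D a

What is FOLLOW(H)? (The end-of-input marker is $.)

{$, a, g}

FIRST(S) = {a, g}  (via D g)
FIRST(D) = {λ, a, g}  (via H D S)
FIRST(H) = {λ, a, g}  (via D a)
FOLLOW(S) includes $ since S is the start symbol.
FOLLOW(D): in S→D g, D is followed by g with FIRST {g}; in D→H D S, D is followed by S with FIRST {a, g}; in H→D a, D is followed by a with FIRST {a}. Thus FOLLOW(D) = {a, g}.
FOLLOW(S): in D→H D S, the suffix after S is empty, so FOLLOW(S) ⊇ FOLLOW(D) = {a, g}. Thus FOLLOW(S) = {$, a, g}.
FOLLOW(H): in S→g H, the suffix after H is empty, so FOLLOW(H) ⊇ FOLLOW(S) = {$, a, g}; in D→g H, the suffix after H is empty, so FOLLOW(H) ⊇ FOLLOW(D) = {a, g}; in D→H D S, H is followed by D S with FIRST {a, g}. Thus FOLLOW(H) = {$, a, g}.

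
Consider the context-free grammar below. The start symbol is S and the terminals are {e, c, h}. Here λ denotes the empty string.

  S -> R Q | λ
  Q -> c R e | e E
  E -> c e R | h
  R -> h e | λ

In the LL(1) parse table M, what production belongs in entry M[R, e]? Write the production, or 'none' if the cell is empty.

FIRST(Q) = {c, e}
FIRST(E) = {c, h}
FIRST(R) = {λ, h}
FIRST(S) = {λ, c, e, h}  (via R Q)
FOLLOW(S) includes $ since S is the start symbol.
FOLLOW(E): in Q->e E, the suffix after E is empty, so FOLLOW(E) ⊇ FOLLOW(Q) = {$}. Thus FOLLOW(E) = {$}.
FOLLOW(R): in S->R Q, R is followed by Q with FIRST {c, e}; in Q->c R e, R is followed by e with FIRST {e}; in E->c e R, the suffix after R is empty, so FOLLOW(R) ⊇ FOLLOW(E) = {$}. Thus FOLLOW(R) = {$, c, e}.
For R -> h e: FIRST(h e) = {h}, so it goes in M[R, t] for t ∈ {h}.
For R -> λ: FIRST(λ) = {λ}, so it goes in M[R, t] for t ∈ {}; since λ ∈ FIRST, also for every t ∈ FOLLOW(R) = {$, c, e}.

R -> λ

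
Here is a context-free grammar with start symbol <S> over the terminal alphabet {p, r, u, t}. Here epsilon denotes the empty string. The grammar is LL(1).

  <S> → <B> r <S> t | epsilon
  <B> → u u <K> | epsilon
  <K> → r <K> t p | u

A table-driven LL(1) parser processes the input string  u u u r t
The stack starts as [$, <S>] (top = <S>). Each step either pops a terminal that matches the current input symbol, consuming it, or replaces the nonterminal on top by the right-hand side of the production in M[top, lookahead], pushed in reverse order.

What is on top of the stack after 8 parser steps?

t

     Stack              Input        Action
  1  $ <S>              u u u r t $  expand <S> → <B> r <S> t
  2  $ t <S> r <B>      u u u r t $  expand <B> → u u <K>
  3  $ t <S> r <K> u u  u u u r t $  match u
  4  $ t <S> r <K> u    u u r t $    match u
  5  $ t <S> r <K>      u r t $      expand <K> → u
  6  $ t <S> r u        u r t $      match u
  7  $ t <S> r          r t $        match r
  8  $ t <S>            t $          expand <S> → epsilon
Stack after step 8: $ t (top = t).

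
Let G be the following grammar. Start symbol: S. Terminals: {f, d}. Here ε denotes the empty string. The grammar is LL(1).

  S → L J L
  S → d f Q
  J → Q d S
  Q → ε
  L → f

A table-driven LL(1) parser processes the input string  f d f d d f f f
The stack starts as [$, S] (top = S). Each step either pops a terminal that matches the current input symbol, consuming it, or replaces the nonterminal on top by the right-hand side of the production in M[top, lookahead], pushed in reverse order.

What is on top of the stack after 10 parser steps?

Q

step 1: stack=$ S  input=f d f d d f f f $  — expand S → L J L
step 2: stack=$ L J L  input=f d f d d f f f $  — expand L → f
step 3: stack=$ L J f  input=f d f d d f f f $  — match f
step 4: stack=$ L J  input=d f d d f f f $  — expand J → Q d S
step 5: stack=$ L S d Q  input=d f d d f f f $  — expand Q → ε
step 6: stack=$ L S d  input=d f d d f f f $  — match d
step 7: stack=$ L S  input=f d d f f f $  — expand S → L J L
step 8: stack=$ L L J L  input=f d d f f f $  — expand L → f
step 9: stack=$ L L J f  input=f d d f f f $  — match f
step 10: stack=$ L L J  input=d d f f f $  — expand J → Q d S
Stack after step 10: $ L L S d Q (top = Q).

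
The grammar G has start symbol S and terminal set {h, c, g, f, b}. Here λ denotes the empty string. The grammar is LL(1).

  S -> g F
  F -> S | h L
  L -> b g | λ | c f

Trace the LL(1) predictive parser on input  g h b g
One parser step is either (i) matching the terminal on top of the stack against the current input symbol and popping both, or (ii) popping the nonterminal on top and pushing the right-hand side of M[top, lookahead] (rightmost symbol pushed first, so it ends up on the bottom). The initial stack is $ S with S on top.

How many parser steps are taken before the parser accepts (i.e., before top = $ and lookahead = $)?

step 1: stack=$ S  input=g h b g $  — expand S -> g F
step 2: stack=$ F g  input=g h b g $  — match g
step 3: stack=$ F  input=h b g $  — expand F -> h L
step 4: stack=$ L h  input=h b g $  — match h
step 5: stack=$ L  input=b g $  — expand L -> b g
step 6: stack=$ g b  input=b g $  — match b
step 7: stack=$ g  input=g $  — match g
Accept reached after 7 steps.

7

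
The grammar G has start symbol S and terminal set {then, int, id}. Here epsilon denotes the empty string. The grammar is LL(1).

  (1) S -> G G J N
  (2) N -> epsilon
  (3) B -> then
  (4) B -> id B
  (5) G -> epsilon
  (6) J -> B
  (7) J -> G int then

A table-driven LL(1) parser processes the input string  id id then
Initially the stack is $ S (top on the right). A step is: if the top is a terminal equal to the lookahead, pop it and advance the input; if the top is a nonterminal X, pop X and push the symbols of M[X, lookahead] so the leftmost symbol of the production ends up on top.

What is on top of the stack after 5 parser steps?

id

step 1: stack=$ S  input=id id then $  — expand S -> G G J N
step 2: stack=$ N J G G  input=id id then $  — expand G -> epsilon
step 3: stack=$ N J G  input=id id then $  — expand G -> epsilon
step 4: stack=$ N J  input=id id then $  — expand J -> B
step 5: stack=$ N B  input=id id then $  — expand B -> id B
Stack after step 5: $ N B id (top = id).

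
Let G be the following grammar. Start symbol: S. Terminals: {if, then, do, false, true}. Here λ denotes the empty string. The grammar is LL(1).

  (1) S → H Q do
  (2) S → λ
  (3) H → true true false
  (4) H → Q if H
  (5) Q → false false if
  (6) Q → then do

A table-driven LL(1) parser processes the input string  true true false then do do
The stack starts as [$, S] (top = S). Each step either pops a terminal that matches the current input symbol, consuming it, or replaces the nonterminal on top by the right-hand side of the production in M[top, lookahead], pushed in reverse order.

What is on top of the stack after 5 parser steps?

Q

     Stack                   Input                         Action
  1  $ S                     true true false then do do $  expand S → H Q do
  2  $ do Q H                true true false then do do $  expand H → true true false
  3  $ do Q false true true  true true false then do do $  match true
  4  $ do Q false true       true false then do do $       match true
  5  $ do Q false            false then do do $            match false
Stack after step 5: $ do Q (top = Q).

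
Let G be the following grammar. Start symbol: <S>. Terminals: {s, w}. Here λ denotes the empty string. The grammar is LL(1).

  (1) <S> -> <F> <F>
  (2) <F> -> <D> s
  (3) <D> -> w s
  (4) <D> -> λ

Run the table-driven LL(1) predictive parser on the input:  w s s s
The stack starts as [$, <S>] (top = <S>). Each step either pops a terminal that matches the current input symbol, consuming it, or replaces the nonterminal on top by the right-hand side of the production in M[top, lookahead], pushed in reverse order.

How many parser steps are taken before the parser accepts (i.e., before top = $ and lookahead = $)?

     Stack        Input      Action
  1  $ <S>        w s s s $  expand <S> -> <F> <F>
  2  $ <F> <F>    w s s s $  expand <F> -> <D> s
  3  $ <F> s <D>  w s s s $  expand <D> -> w s
  4  $ <F> s s w  w s s s $  match w
  5  $ <F> s s    s s s $    match s
  6  $ <F> s      s s $      match s
  7  $ <F>        s $        expand <F> -> <D> s
  8  $ s <D>      s $        expand <D> -> λ
  9  $ s          s $        match s
Accept reached after 9 steps.

9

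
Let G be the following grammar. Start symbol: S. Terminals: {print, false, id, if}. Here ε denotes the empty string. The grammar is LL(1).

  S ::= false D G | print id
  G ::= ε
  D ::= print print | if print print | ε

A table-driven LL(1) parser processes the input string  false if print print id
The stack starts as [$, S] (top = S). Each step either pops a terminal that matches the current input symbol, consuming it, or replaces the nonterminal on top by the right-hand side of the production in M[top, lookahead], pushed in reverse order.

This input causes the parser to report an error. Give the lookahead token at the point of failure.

id

     Stack               Input                      Action
  1  $ S                 false if print print id $  expand S ::= false D G
  2  $ G D false         false if print print id $  match false
  3  $ G D               if print print id $        expand D ::= if print print
  4  $ G print print if  if print print id $        match if
  5  $ G print print     print print id $           match print
  6  $ G print           print id $                 match print
  7  $ G                 id $                       error: M[G, id] is empty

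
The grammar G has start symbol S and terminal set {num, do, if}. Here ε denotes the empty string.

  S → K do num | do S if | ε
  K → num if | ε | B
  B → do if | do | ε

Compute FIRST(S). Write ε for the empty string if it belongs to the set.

FIRST(B) = {ε, do}
FIRST(K) = {ε, do, num}  (via B)
FIRST(S) = {ε, do, num}  (via K do num)

{ε, do, num}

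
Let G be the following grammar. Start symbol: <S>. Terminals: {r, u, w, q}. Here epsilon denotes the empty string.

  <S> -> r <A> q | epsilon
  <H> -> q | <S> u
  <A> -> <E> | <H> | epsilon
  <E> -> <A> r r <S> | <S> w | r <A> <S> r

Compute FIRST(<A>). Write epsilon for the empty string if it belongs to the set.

FIRST(<S>): from <S>->r <A> q we get {r}; from <S>->epsilon we get {epsilon}. So FIRST(<S>) = {epsilon, r}.
FIRST(<H>): from <H>->q we get {q}; from <H>-><S> u we get {r, u}. So FIRST(<H>) = {q, r, u}.
FIRST(<A>): from <A>-><E> we get {q, r, u, w}; from <A>-><H> we get {q, r, u}; from <A>->epsilon we get {epsilon}. So FIRST(<A>) = {epsilon, q, r, u, w}.
FIRST(<E>): from <E>-><A> r r <S> we get {q, r, u, w}; from <E>-><S> w we get {r, w}; from <E>->r <A> <S> r we get {r}. So FIRST(<E>) = {q, r, u, w}.

{epsilon, q, r, u, w}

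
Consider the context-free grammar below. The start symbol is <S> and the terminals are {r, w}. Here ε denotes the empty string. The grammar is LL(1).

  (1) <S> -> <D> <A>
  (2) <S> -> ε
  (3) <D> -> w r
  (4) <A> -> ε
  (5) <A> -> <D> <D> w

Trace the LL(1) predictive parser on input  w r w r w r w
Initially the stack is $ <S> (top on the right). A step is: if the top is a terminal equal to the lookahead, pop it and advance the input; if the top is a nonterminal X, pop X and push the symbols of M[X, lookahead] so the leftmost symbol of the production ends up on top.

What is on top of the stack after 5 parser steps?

<D>

step 1: stack=$ <S>  input=w r w r w r w $  — expand <S> -> <D> <A>
step 2: stack=$ <A> <D>  input=w r w r w r w $  — expand <D> -> w r
step 3: stack=$ <A> r w  input=w r w r w r w $  — match w
step 4: stack=$ <A> r  input=r w r w r w $  — match r
step 5: stack=$ <A>  input=w r w r w $  — expand <A> -> <D> <D> w
Stack after step 5: $ w <D> <D> (top = <D>).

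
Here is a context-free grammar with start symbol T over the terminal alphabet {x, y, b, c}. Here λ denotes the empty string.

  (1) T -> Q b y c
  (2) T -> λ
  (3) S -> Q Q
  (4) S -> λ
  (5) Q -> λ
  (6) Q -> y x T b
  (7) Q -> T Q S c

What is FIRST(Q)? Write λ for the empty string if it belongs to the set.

{λ, b, c, y}

FIRST(T): from T->Q b y c we get {b, c, y}; from T->λ we get {λ}. So FIRST(T) = {λ, b, c, y}.
FIRST(S): from S->Q Q we get {λ, b, c, y}; from S->λ we get {λ}. So FIRST(S) = {λ, b, c, y}.
FIRST(Q): from Q->λ we get {λ}; from Q->y x T b we get {y}; from Q->T Q S c we get {b, c, y}. So FIRST(Q) = {λ, b, c, y}.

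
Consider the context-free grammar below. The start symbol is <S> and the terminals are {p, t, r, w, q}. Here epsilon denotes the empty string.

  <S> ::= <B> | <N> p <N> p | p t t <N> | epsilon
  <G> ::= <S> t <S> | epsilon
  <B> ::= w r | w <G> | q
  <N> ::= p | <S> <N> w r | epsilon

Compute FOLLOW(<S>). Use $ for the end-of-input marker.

{$, p, q, t, w}

FIRST(<B>) = {q, w}
FIRST(<S>) = {epsilon, p, q, w}  (via <B>, <N> p <N> p)
FIRST(<G>) = {epsilon, p, q, t, w}  (via <S> t <S>)
FIRST(<N>) = {epsilon, p, q, w}  (via <S> <N> w r)
FOLLOW(<S>) includes $ since <S> is the start symbol.
FOLLOW(<S>): in <G>::=<S> t <S> (occurrence 1), <S> is followed by t <S> with FIRST {t}; in <G>::=<S> t <S> (occurrence 2), the suffix after <S> is empty, so FOLLOW(<S>) ⊇ FOLLOW(<G>) = {$, p, q, t, w}; in <N>::=<S> <N> w r, <S> is followed by <N> w r with FIRST {p, q, w}. Thus FOLLOW(<S>) = {$, p, q, t, w}.
FOLLOW(<B>): in <S>::=<B>, the suffix after <B> is empty, so FOLLOW(<B>) ⊇ FOLLOW(<S>) = {$, p, q, t, w}. Thus FOLLOW(<B>) = {$, p, q, t, w}.
FOLLOW(<G>): in <B>::=w <G>, the suffix after <G> is empty, so FOLLOW(<G>) ⊇ FOLLOW(<B>) = {$, p, q, t, w}. Thus FOLLOW(<G>) = {$, p, q, t, w}.
FOLLOW(<N>): in <S>::=<N> p <N> p (occurrence 1), <N> is followed by p <N> p with FIRST {p}; in <S>::=<N> p <N> p (occurrence 2), <N> is followed by p with FIRST {p}; in <S>::=p t t <N>, the suffix after <N> is empty, so FOLLOW(<N>) ⊇ FOLLOW(<S>) = {$, p, q, t, w}; in <N>::=<S> <N> w r, <N> is followed by w r with FIRST {w}. Thus FOLLOW(<N>) = {$, p, q, t, w}.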